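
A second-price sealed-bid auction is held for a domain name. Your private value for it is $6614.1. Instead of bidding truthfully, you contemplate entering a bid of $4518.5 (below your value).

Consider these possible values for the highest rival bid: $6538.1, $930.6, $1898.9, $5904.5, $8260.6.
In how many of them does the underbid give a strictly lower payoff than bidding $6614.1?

2

The deviation hurts exactly when the highest competing bid lies strictly between $4518.5 and $6614.1 — underbidding then forfeits a profitable win.
$6538.1: inside the interval → strictly worse (loss $76).
$930.6: below both → same outcome either way.
$1898.9: below both → same outcome either way.
$5904.5: inside the interval → strictly worse (loss $709.6).
$8260.6: above both → same outcome either way.
Count: 2.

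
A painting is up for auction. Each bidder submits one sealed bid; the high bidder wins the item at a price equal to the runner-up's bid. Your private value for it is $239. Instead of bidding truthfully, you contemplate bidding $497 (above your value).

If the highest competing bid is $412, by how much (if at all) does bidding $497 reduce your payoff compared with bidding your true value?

$173

Bidding your value $239: you lose (since $239 < $412). Payoff $0.
Bidding $497: you win and pay $412. Payoff $239 − $412 = −$173.
The competing bid $412 lies between your value and your inflated bid, so overbidding wins an item priced above your value.
Loss from deviating = $0 − (−$173) = $173.
Truthful bidding weakly dominates here: raising your bid can only win items priced above your value, and lowering it can only forfeit items priced below.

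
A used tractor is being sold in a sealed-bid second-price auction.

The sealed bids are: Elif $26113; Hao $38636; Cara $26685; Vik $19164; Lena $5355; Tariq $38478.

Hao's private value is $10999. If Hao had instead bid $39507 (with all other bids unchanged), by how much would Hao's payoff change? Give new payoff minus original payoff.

The highest bid among the other bidders is $38478; Hao's bid doesn't change that.
Original bid $38636: Hao is highest, pays the top rival bid $38478; payoff $10999 − $38478 = −$27479.
Alternative bid $39507: Hao is highest, pays the top rival bid $38478; payoff $10999 − $38478 = −$27479.
Change in payoff = −$27479 − (−$27479) = $0.

$0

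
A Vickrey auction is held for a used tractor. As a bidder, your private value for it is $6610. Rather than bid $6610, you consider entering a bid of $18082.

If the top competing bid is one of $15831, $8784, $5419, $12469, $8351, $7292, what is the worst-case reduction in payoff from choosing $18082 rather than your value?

$9221

$15831: truthful gives $0, deviation gives −$9221 → loss $9221.
$8784: truthful gives $0, deviation gives −$2174 → loss $2174.
$5419: same outcome either way → loss $0.
$12469: truthful gives $0, deviation gives −$5859 → loss $5859.
$8351: truthful gives $0, deviation gives −$1741 → loss $1741.
$7292: truthful gives $0, deviation gives −$682 → loss $682.
Maximum loss: $9221.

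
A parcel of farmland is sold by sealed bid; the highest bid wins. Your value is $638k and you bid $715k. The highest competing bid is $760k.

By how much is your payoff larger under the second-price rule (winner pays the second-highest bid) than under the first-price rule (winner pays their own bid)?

$0k

Your bid $715k is below $760k, so you lose under either rule.
Payoff is $0k in both cases; difference = $0k.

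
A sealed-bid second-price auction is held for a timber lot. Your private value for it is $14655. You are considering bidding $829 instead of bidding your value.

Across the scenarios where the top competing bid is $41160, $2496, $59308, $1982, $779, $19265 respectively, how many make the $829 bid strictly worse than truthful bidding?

2

The deviation hurts exactly when the highest competing bid lies strictly between $829 and $14655 — underbidding then forfeits a profitable win.
$41160: above both → same outcome either way.
$2496: inside the interval → strictly worse (loss $12159).
$59308: above both → same outcome either way.
$1982: inside the interval → strictly worse (loss $12673).
$779: below both → same outcome either way.
$19265: above both → same outcome either way.
Count: 2.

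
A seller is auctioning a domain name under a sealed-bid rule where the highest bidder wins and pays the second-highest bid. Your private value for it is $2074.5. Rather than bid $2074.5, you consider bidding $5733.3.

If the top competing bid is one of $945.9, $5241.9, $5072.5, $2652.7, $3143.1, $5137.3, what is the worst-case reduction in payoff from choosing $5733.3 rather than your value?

$3167.4

$945.9: same outcome either way → loss $0.
$5241.9: truthful gives $0, deviation gives −$3167.4 → loss $3167.4.
$5072.5: truthful gives $0, deviation gives −$2998 → loss $2998.
$2652.7: truthful gives $0, deviation gives −$578.2 → loss $578.2.
$3143.1: truthful gives $0, deviation gives −$1068.6 → loss $1068.6.
$5137.3: truthful gives $0, deviation gives −$3062.8 → loss $3062.8.
Maximum loss: $3167.4.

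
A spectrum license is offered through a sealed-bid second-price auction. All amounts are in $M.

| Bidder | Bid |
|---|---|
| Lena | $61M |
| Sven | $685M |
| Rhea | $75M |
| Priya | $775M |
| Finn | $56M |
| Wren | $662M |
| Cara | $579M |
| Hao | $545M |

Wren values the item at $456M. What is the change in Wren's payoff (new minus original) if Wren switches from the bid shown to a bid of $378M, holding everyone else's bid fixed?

The highest bid among the other bidders is $775M; Wren's bid doesn't change that.
Original bid $662M: Wren is not highest (top rival bid is $775M); payoff $0M.
Alternative bid $378M: Wren is not highest (top rival bid is $775M); payoff $0M.
Change in payoff = $0M − ($0M) = $0M.

$0M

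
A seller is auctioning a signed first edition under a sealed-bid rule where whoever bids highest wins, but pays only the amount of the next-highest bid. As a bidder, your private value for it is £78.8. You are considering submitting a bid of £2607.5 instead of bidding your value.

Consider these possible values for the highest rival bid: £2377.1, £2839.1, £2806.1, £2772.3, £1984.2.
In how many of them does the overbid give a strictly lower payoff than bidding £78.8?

The deviation hurts exactly when the highest competing bid lies strictly between £78.8 and £2607.5 — overbidding then wins at a price above your value.
£2377.1: inside the interval → strictly worse (loss £2298.3).
£2839.1: above both → same outcome either way.
£2806.1: above both → same outcome either way.
£2772.3: above both → same outcome either way.
£1984.2: inside the interval → strictly worse (loss £1905.4).
Count: 2.

2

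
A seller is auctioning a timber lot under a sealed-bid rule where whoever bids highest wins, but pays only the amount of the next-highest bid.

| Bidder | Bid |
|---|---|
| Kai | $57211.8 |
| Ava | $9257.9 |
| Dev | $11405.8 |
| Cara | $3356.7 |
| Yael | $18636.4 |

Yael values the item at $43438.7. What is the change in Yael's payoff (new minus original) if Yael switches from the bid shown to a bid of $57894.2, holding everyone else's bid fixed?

The highest bid among the other bidders is $57211.8; Yael's bid doesn't change that.
Original bid $18636.4: Yael is not highest (top rival bid is $57211.8); payoff $0.
Alternative bid $57894.2: Yael is highest, pays the top rival bid $57211.8; payoff $43438.7 − $57211.8 = −$13773.1.
Change in payoff = −$13773.1 − ($0) = −$13773.1.

−$13773.1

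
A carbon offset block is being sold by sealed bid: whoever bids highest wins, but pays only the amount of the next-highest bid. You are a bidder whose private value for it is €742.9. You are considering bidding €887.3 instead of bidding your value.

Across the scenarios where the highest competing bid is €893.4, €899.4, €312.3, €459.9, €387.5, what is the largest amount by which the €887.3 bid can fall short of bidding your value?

€893.4: same outcome either way → loss €0.
€899.4: same outcome either way → loss €0.
€312.3: same outcome either way → loss €0.
€459.9: same outcome either way → loss €0.
€387.5: same outcome either way → loss €0.
Maximum loss: €0.

€0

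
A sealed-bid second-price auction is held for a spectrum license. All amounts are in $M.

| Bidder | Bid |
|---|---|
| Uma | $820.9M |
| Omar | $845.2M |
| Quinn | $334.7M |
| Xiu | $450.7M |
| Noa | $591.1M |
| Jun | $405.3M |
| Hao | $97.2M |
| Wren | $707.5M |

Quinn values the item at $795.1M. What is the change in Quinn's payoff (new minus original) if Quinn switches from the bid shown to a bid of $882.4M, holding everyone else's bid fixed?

The highest bid among the other bidders is $845.2M; Quinn's bid doesn't change that.
Original bid $334.7M: Quinn is not highest (top rival bid is $845.2M); payoff $0M.
Alternative bid $882.4M: Quinn is highest, pays the top rival bid $845.2M; payoff $795.1M − $845.2M = −$50.1M.
Change in payoff = −$50.1M − ($0M) = −$50.1M.

−$50.1M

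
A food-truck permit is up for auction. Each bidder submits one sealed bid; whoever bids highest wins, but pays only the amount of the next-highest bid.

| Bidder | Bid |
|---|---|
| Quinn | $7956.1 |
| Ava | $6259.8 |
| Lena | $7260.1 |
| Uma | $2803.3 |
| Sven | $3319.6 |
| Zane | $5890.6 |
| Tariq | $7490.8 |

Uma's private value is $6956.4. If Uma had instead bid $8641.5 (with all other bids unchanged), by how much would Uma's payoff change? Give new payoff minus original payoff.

The highest bid among the other bidders is $7956.1; Uma's bid doesn't change that.
Original bid $2803.3: Uma is not highest (top rival bid is $7956.1); payoff $0.
Alternative bid $8641.5: Uma is highest, pays the top rival bid $7956.1; payoff $6956.4 − $7956.1 = −$999.7.
Change in payoff = −$999.7 − ($0) = −$999.7.

−$999.7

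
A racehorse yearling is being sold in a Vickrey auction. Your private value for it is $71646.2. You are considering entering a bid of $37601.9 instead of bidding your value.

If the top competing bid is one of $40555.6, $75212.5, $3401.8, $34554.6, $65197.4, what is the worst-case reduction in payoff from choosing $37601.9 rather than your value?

$40555.6: truthful gives $31090.6, deviation gives $0 → loss $31090.6.
$75212.5: same outcome either way → loss $0.
$3401.8: same outcome either way → loss $0.
$34554.6: same outcome either way → loss $0.
$65197.4: truthful gives $6448.8, deviation gives $0 → loss $6448.8.
Maximum loss: $31090.6.

$31090.6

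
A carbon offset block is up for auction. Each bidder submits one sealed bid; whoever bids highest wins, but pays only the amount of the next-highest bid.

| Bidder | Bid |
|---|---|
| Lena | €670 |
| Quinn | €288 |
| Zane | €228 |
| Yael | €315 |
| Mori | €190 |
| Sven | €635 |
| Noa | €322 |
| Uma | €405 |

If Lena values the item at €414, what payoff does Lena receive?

−€221

Highest bid: Lena at €670, so Lena wins.
Second-highest bid: Sven at €635 — that is the price the winner pays.
Lena's payoff = value − price = €414 − €635 = −€221.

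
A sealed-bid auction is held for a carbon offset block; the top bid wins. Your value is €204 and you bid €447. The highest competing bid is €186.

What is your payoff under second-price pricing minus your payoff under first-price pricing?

€261

You have the highest bid, so you win under either rule.
Second-price: pay €186 → payoff €18.
First-price: pay your own bid €447 → payoff −€243.
Difference = €18 − (−€243) = €261.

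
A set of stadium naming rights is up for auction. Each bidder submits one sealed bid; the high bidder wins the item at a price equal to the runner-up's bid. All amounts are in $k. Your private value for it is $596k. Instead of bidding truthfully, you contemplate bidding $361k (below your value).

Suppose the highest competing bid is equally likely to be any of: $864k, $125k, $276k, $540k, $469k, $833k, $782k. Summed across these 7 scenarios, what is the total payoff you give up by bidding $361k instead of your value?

The deviation costs you only when the competing bid falls strictly between $361k and $596k; elsewhere both bids give the same outcome.
$864k: outcomes coincide → loss $0k.
$125k: outcomes coincide → loss $0k.
$276k: outcomes coincide → loss $0k.
$540k: truthful payoff $56k, deviation payoff $0k → loss $56k.
$469k: truthful payoff $127k, deviation payoff $0k → loss $127k.
$833k: outcomes coincide → loss $0k.
$782k: outcomes coincide → loss $0k.
Total loss = $56k + $127k = $183k.
Because the price is fixed by the runner-up's bid, deviating from your value can only change a good outcome into a bad one — never the reverse.

$183k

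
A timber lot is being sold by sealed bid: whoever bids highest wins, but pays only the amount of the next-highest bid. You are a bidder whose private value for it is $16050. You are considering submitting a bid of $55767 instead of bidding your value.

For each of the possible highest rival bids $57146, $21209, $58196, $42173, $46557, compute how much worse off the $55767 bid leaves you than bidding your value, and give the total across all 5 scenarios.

$61789

The deviation costs you only when the competing bid falls strictly between $16050 and $55767; elsewhere both bids give the same outcome.
$57146: outcomes coincide → loss $0.
$21209: truthful payoff $0, deviation payoff −$5159 → loss $5159.
$58196: outcomes coincide → loss $0.
$42173: truthful payoff $0, deviation payoff −$26123 → loss $26123.
$46557: truthful payoff $0, deviation payoff −$30507 → loss $30507.
Total loss = $5159 + $26123 + $30507 = $61789.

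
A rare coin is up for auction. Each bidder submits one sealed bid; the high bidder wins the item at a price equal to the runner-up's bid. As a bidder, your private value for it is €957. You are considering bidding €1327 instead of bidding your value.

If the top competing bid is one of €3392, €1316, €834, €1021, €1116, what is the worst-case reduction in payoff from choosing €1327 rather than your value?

€359

€3392: same outcome either way → loss €0.
€1316: truthful gives €0, deviation gives −€359 → loss €359.
€834: same outcome either way → loss €0.
€1021: truthful gives €0, deviation gives −€64 → loss €64.
€1116: truthful gives €0, deviation gives −€159 → loss €159.
Maximum loss: €359.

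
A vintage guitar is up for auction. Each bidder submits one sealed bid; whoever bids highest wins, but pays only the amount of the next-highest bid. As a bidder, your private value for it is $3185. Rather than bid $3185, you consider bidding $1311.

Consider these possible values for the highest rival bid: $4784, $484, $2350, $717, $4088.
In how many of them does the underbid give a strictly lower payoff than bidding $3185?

1

The deviation hurts exactly when the highest competing bid lies strictly between $1311 and $3185 — underbidding then forfeits a profitable win.
$4784: above both → same outcome either way.
$484: below both → same outcome either way.
$2350: inside the interval → strictly worse (loss $835).
$717: below both → same outcome either way.
$4088: above both → same outcome either way.
Count: 1.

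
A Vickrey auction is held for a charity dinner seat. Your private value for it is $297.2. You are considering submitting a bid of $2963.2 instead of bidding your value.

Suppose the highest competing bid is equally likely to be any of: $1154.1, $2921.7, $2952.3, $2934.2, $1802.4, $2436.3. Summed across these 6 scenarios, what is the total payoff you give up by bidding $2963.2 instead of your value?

The deviation costs you only when the competing bid falls strictly between $297.2 and $2963.2; elsewhere both bids give the same outcome.
$1154.1: truthful payoff $0, deviation payoff −$856.9 → loss $856.9.
$2921.7: truthful payoff $0, deviation payoff −$2624.5 → loss $2624.5.
$2952.3: truthful payoff $0, deviation payoff −$2655.1 → loss $2655.1.
$2934.2: truthful payoff $0, deviation payoff −$2637 → loss $2637.
$1802.4: truthful payoff $0, deviation payoff −$1505.2 → loss $1505.2.
$2436.3: truthful payoff $0, deviation payoff −$2139.1 → loss $2139.1.
Total loss = $856.9 + $2624.5 + $2655.1 + $2637 + $1505.2 + $2139.1 = $12417.8.

$12417.8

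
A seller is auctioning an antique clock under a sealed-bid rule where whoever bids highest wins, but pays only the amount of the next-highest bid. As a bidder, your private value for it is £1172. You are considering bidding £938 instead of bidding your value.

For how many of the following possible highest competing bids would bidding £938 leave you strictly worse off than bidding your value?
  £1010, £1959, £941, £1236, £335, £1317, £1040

The deviation hurts exactly when the highest competing bid lies strictly between £938 and £1172 — underbidding then forfeits a profitable win.
£1010: inside the interval → strictly worse (loss £162).
£1959: above both → same outcome either way.
£941: inside the interval → strictly worse (loss £231).
£1236: above both → same outcome either way.
£335: below both → same outcome either way.
£1317: above both → same outcome either way.
£1040: inside the interval → strictly worse (loss £132).
Count: 3.

3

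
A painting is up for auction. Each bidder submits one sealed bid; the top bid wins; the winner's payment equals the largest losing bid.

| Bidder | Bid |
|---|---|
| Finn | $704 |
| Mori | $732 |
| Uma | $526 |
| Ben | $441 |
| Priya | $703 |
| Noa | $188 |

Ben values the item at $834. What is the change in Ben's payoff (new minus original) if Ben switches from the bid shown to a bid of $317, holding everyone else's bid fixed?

$0

The highest bid among the other bidders is $732; Ben's bid doesn't change that.
Original bid $441: Ben is not highest (top rival bid is $732); payoff $0.
Alternative bid $317: Ben is not highest (top rival bid is $732); payoff $0.
Change in payoff = $0 − ($0) = $0.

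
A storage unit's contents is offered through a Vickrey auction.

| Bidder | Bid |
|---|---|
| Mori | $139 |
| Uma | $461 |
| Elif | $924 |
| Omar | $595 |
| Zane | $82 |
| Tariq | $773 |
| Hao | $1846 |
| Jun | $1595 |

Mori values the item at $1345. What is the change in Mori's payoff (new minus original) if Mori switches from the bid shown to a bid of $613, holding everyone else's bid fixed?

$0

The highest bid among the other bidders is $1846; Mori's bid doesn't change that.
Original bid $139: Mori is not highest (top rival bid is $1846); payoff $0.
Alternative bid $613: Mori is not highest (top rival bid is $1846); payoff $0.
Change in payoff = $0 − ($0) = $0.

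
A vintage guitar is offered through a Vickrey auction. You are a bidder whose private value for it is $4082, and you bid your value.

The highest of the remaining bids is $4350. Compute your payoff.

$0

Your bid $4082 is below the highest competing bid $4350, so you lose.
A losing bidder pays nothing and receives nothing: payoff = $0.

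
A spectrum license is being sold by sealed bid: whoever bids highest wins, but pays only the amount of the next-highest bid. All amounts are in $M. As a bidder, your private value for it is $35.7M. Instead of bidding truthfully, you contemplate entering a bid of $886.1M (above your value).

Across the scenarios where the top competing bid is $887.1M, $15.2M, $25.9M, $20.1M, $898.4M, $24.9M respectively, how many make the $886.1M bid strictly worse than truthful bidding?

The deviation hurts exactly when the highest competing bid lies strictly between $35.7M and $886.1M — overbidding then wins at a price above your value.
$887.1M: above both → same outcome either way.
$15.2M: below both → same outcome either way.
$25.9M: below both → same outcome either way.
$20.1M: below both → same outcome either way.
$898.4M: above both → same outcome either way.
$24.9M: below both → same outcome either way.
Count: 0.

0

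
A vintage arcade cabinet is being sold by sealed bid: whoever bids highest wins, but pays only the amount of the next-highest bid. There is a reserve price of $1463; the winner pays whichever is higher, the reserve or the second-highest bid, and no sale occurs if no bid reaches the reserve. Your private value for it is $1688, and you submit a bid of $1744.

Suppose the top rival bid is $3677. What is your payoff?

Your bid $1744 is below the highest competing bid $3677, so you lose. Payoff $0.

$0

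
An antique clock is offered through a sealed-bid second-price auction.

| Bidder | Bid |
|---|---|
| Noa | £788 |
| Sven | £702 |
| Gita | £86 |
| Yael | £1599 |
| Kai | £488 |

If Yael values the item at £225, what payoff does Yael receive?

Highest bid: Yael at £1599, so Yael wins.
Second-highest bid: Noa at £788 — that is the price the winner pays.
Yael's payoff = value − price = £225 − £788 = −£563.

−£563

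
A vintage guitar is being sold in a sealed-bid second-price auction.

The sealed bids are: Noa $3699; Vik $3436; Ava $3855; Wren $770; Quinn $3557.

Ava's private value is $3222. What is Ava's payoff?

−$477

Highest bid: Ava at $3855, so Ava wins.
Second-highest bid: Noa at $3699 — that is the price the winner pays.
Ava's payoff = value − price = $3222 − $3699 = −$477.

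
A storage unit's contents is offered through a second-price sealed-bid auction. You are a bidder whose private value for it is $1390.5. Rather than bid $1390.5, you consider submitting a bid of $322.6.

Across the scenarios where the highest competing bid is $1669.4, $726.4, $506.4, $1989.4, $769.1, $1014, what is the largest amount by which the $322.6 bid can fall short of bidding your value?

$1669.4: same outcome either way → loss $0.
$726.4: truthful gives $664.1, deviation gives $0 → loss $664.1.
$506.4: truthful gives $884.1, deviation gives $0 → loss $884.1.
$1989.4: same outcome either way → loss $0.
$769.1: truthful gives $621.4, deviation gives $0 → loss $621.4.
$1014: truthful gives $376.5, deviation gives $0 → loss $376.5.
Maximum loss: $884.1.

$884.1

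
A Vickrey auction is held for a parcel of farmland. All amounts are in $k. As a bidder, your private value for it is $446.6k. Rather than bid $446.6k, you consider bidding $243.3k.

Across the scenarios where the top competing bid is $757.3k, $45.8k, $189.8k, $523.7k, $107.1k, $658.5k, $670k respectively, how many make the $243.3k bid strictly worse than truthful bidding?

The deviation hurts exactly when the highest competing bid lies strictly between $243.3k and $446.6k — underbidding then forfeits a profitable win.
$757.3k: above both → same outcome either way.
$45.8k: below both → same outcome either way.
$189.8k: below both → same outcome either way.
$523.7k: above both → same outcome either way.
$107.1k: below both → same outcome either way.
$658.5k: above both → same outcome either way.
$670k: above both → same outcome either way.
Count: 0.

0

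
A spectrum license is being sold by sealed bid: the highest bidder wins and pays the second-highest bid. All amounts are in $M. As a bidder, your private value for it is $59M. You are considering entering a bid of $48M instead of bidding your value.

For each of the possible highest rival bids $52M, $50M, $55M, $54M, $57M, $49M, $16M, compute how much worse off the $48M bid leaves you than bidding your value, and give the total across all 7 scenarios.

The deviation costs you only when the competing bid falls strictly between $48M and $59M; elsewhere both bids give the same outcome.
$52M: truthful payoff $7M, deviation payoff $0M → loss $7M.
$50M: truthful payoff $9M, deviation payoff $0M → loss $9M.
$55M: truthful payoff $4M, deviation payoff $0M → loss $4M.
$54M: truthful payoff $5M, deviation payoff $0M → loss $5M.
$57M: truthful payoff $2M, deviation payoff $0M → loss $2M.
$49M: truthful payoff $10M, deviation payoff $0M → loss $10M.
$16M: outcomes coincide → loss $0M.
Total loss = $7M + $9M + $4M + $5M + $2M + $10M = $37M.

$37M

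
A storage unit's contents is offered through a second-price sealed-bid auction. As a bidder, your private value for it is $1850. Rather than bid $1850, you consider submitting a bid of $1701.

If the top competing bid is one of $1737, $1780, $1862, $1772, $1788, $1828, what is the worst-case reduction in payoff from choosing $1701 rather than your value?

$1737: truthful gives $113, deviation gives $0 → loss $113.
$1780: truthful gives $70, deviation gives $0 → loss $70.
$1862: same outcome either way → loss $0.
$1772: truthful gives $78, deviation gives $0 → loss $78.
$1788: truthful gives $62, deviation gives $0 → loss $62.
$1828: truthful gives $22, deviation gives $0 → loss $22.
Maximum loss: $113.

$113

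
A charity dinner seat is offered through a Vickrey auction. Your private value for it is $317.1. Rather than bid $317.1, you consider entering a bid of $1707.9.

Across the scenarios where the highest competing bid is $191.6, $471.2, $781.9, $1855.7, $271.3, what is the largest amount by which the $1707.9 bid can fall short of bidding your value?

$191.6: same outcome either way → loss $0.
$471.2: truthful gives $0, deviation gives −$154.1 → loss $154.1.
$781.9: truthful gives $0, deviation gives −$464.8 → loss $464.8.
$1855.7: same outcome either way → loss $0.
$271.3: same outcome either way → loss $0.
Maximum loss: $464.8.

$464.8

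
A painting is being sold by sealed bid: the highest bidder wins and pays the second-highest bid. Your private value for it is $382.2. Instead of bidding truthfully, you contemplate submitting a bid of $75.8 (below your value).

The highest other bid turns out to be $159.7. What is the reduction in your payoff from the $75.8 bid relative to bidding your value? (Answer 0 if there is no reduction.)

Bidding your value $382.2: you win (since $382.2 > $159.7) and pay $159.7. Payoff $222.5.
Bidding $75.8: you lose. Payoff $0.
The competing bid $159.7 lies between your shaded bid and your value, so underbidding forfeits an item you could have won at a profitable price.
Loss from deviating = $222.5 − ($0) = $222.5.

$222.5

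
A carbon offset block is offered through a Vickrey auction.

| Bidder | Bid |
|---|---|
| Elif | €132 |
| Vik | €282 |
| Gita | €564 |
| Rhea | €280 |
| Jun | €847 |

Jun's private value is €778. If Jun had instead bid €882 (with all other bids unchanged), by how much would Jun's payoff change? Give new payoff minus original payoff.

€0

The highest bid among the other bidders is €564; Jun's bid doesn't change that.
Original bid €847: Jun is highest, pays the top rival bid €564; payoff €778 − €564 = €214.
Alternative bid €882: Jun is highest, pays the top rival bid €564; payoff €778 − €564 = €214.
Change in payoff = €214 − (€214) = €0.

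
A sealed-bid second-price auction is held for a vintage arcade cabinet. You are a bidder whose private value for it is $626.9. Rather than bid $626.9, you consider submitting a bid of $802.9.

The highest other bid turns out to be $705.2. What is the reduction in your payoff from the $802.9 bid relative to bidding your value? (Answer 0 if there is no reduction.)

Bidding your value $626.9: you lose (since $626.9 < $705.2). Payoff $0.
Bidding $802.9: you win and pay $705.2. Payoff $626.9 − $705.2 = −$78.3.
The competing bid $705.2 lies between your value and your inflated bid, so overbidding wins an item priced above your value.
Loss from deviating = $0 − (−$78.3) = $78.3.

$78.3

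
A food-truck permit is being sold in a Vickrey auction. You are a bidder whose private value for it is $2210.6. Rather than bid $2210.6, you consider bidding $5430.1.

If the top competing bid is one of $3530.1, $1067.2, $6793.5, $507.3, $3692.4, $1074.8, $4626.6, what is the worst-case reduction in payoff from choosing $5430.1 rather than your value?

$2416

$3530.1: truthful gives $0, deviation gives −$1319.5 → loss $1319.5.
$1067.2: same outcome either way → loss $0.
$6793.5: same outcome either way → loss $0.
$507.3: same outcome either way → loss $0.
$3692.4: truthful gives $0, deviation gives −$1481.8 → loss $1481.8.
$1074.8: same outcome either way → loss $0.
$4626.6: truthful gives $0, deviation gives −$2416 → loss $2416.
Maximum loss: $2416.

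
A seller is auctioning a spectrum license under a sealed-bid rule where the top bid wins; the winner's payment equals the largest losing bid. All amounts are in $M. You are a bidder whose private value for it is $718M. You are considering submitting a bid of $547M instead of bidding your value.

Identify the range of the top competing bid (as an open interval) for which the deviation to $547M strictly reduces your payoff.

If the competing bid is below $547M, both bids win at the same price — no difference.
If it is above $718M, both bids lose — no difference.
If it lies strictly between $547M and $718M, bidding your value wins at a price below your value (positive payoff) while bidding $547M loses (payoff 0).
So the deviation strictly hurts on the open interval ($547M, $718M).

($547M, $718M)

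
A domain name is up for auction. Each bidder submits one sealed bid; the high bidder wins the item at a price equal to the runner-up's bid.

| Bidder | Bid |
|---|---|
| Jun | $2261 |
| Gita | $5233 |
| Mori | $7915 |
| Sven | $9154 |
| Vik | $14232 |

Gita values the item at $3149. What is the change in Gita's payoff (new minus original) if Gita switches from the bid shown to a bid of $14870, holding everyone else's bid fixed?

−$11083

The highest bid among the other bidders is $14232; Gita's bid doesn't change that.
Original bid $5233: Gita is not highest (top rival bid is $14232); payoff $0.
Alternative bid $14870: Gita is highest, pays the top rival bid $14232; payoff $3149 − $14232 = −$11083.
Change in payoff = −$11083 − ($0) = −$11083.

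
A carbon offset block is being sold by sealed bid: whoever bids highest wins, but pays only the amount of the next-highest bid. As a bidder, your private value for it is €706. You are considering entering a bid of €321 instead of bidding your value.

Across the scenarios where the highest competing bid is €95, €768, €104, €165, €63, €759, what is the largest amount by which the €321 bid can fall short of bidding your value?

€95: same outcome either way → loss €0.
€768: same outcome either way → loss €0.
€104: same outcome either way → loss €0.
€165: same outcome either way → loss €0.
€63: same outcome either way → loss €0.
€759: same outcome either way → loss €0.
Maximum loss: €0.

€0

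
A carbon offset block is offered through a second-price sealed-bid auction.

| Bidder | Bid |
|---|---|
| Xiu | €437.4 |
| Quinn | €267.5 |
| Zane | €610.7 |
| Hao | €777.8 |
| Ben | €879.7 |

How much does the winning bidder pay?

€777.8

Highest bid: Ben at €879.7, so Ben wins.
Second-highest bid: Hao at €777.8 — that is the price the winner pays.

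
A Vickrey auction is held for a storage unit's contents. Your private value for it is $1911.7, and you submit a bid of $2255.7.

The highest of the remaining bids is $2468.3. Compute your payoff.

Your bid $2255.7 is below the highest competing bid $2468.3, so you lose.
A losing bidder pays nothing and receives nothing: payoff = $0.

$0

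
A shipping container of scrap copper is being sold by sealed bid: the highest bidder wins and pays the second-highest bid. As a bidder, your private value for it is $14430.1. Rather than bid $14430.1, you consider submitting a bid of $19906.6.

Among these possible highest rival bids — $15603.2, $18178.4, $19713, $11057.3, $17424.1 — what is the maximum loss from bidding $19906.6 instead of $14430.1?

$5282.9

$15603.2: truthful gives $0, deviation gives −$1173.1 → loss $1173.1.
$18178.4: truthful gives $0, deviation gives −$3748.3 → loss $3748.3.
$19713: truthful gives $0, deviation gives −$5282.9 → loss $5282.9.
$11057.3: same outcome either way → loss $0.
$17424.1: truthful gives $0, deviation gives −$2994 → loss $2994.
Maximum loss: $5282.9.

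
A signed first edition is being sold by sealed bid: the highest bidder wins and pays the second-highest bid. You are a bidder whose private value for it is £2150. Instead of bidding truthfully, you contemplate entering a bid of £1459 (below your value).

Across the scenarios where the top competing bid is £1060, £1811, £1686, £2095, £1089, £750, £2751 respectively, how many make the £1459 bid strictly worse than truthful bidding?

3

The deviation hurts exactly when the highest competing bid lies strictly between £1459 and £2150 — underbidding then forfeits a profitable win.
£1060: below both → same outcome either way.
£1811: inside the interval → strictly worse (loss £339).
£1686: inside the interval → strictly worse (loss £464).
£2095: inside the interval → strictly worse (loss £55).
£1089: below both → same outcome either way.
£750: below both → same outcome either way.
£2751: above both → same outcome either way.
Count: 3.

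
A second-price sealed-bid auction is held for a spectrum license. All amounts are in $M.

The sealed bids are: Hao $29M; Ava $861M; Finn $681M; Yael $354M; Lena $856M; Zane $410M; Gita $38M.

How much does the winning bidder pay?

$856M

Highest bid: Ava at $861M, so Ava wins.
Second-highest bid: Lena at $856M — that is the price the winner pays.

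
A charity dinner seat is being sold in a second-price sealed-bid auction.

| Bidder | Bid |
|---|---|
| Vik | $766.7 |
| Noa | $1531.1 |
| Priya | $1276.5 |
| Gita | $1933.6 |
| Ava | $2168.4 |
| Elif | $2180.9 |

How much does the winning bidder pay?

$2168.4

Highest bid: Elif at $2180.9, so Elif wins.
Second-highest bid: Ava at $2168.4 — that is the price the winner pays.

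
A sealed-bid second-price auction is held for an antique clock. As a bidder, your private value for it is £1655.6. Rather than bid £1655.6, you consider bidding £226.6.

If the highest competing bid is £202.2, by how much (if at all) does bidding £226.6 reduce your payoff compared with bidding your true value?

£0

Bidding your value £1655.6: you win (since £1655.6 > £202.2) and pay £202.2. Payoff £1453.4.
Bidding £226.6: you win and pay £202.2. Payoff £1655.6 − £202.2 = £1453.4.
Difference = £1453.4 − £1453.4 = £0; both bids lead to the same outcome because the competing bid is below both your value and your alternative bid.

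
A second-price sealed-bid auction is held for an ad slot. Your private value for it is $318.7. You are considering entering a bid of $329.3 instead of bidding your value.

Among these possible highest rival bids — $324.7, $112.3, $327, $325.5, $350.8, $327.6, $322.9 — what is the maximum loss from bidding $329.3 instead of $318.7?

$324.7: truthful gives $0, deviation gives −$6 → loss $6.
$112.3: same outcome either way → loss $0.
$327: truthful gives $0, deviation gives −$8.3 → loss $8.3.
$325.5: truthful gives $0, deviation gives −$6.8 → loss $6.8.
$350.8: same outcome either way → loss $0.
$327.6: truthful gives $0, deviation gives −$8.9 → loss $8.9.
$322.9: truthful gives $0, deviation gives −$4.2 → loss $4.2.
Maximum loss: $8.9.

$8.9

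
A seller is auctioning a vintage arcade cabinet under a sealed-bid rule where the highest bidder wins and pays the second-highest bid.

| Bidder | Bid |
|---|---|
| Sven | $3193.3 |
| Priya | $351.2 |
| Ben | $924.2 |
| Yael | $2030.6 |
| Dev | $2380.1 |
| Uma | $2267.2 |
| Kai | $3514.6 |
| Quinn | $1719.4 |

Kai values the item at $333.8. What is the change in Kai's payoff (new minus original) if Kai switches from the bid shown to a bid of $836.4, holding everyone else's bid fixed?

$2859.5

The highest bid among the other bidders is $3193.3; Kai's bid doesn't change that.
Original bid $3514.6: Kai is highest, pays the top rival bid $3193.3; payoff $333.8 − $3193.3 = −$2859.5.
Alternative bid $836.4: Kai is not highest (top rival bid is $3193.3); payoff $0.
Change in payoff = $0 − (−$2859.5) = $2859.5.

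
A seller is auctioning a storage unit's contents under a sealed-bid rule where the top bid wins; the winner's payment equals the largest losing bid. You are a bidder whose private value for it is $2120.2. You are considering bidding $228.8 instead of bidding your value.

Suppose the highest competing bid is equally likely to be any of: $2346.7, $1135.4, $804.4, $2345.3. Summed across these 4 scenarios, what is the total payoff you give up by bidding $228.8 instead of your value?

The deviation costs you only when the competing bid falls strictly between $228.8 and $2120.2; elsewhere both bids give the same outcome.
$2346.7: outcomes coincide → loss $0.
$1135.4: truthful payoff $984.8, deviation payoff $0 → loss $984.8.
$804.4: truthful payoff $1315.8, deviation payoff $0 → loss $1315.8.
$2345.3: outcomes coincide → loss $0.
Total loss = $984.8 + $1315.8 = $2300.6.

$2300.6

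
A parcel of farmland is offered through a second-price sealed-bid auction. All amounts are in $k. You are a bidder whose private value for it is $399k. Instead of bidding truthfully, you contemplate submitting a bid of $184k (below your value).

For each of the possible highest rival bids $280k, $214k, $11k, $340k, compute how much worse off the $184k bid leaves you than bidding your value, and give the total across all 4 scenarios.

$363k

The deviation costs you only when the competing bid falls strictly between $184k and $399k; elsewhere both bids give the same outcome.
$280k: truthful payoff $119k, deviation payoff $0k → loss $119k.
$214k: truthful payoff $185k, deviation payoff $0k → loss $185k.
$11k: outcomes coincide → loss $0k.
$340k: truthful payoff $59k, deviation payoff $0k → loss $59k.
Total loss = $119k + $185k + $59k = $363k.
Because the price is fixed by the runner-up's bid, deviating from your value can only change a good outcome into a bad one — never the reverse.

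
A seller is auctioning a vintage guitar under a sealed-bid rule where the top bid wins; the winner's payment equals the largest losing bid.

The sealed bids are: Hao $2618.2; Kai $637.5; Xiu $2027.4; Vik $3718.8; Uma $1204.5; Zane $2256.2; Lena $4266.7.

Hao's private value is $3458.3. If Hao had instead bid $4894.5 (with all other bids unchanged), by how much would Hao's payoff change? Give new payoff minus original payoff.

−$808.4

The highest bid among the other bidders is $4266.7; Hao's bid doesn't change that.
Original bid $2618.2: Hao is not highest (top rival bid is $4266.7); payoff $0.
Alternative bid $4894.5: Hao is highest, pays the top rival bid $4266.7; payoff $3458.3 − $4266.7 = −$808.4.
Change in payoff = −$808.4 − ($0) = −$808.4.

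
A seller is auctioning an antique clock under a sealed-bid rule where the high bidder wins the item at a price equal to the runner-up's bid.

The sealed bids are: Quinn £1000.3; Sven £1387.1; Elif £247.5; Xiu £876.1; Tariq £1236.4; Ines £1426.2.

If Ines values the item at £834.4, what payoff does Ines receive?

−£552.7

Highest bid: Ines at £1426.2, so Ines wins.
Second-highest bid: Sven at £1387.1 — that is the price the winner pays.
Ines's payoff = value − price = £834.4 − £1387.1 = −£552.7.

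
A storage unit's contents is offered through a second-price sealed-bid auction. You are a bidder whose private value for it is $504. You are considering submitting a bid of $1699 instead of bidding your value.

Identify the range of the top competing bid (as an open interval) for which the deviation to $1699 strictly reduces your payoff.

($504, $1699)

If the competing bid is below $504, both bids win at the same price — no difference.
If it is above $1699, both bids lose — no difference.
If it lies strictly between $504 and $1699, bidding your value loses (payoff 0) while bidding $1699 wins at a price above your value (payoff negative).
So the deviation strictly hurts on the open interval ($504, $1699).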